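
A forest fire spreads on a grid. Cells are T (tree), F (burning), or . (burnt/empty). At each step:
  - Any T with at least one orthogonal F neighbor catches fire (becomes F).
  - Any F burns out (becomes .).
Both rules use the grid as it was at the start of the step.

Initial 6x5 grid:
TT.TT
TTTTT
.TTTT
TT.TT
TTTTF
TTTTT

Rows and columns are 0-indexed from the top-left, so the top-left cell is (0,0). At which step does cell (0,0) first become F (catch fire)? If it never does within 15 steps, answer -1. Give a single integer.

Step 1: cell (0,0)='T' (+3 fires, +1 burnt)
Step 2: cell (0,0)='T' (+4 fires, +3 burnt)
Step 3: cell (0,0)='T' (+4 fires, +4 burnt)
Step 4: cell (0,0)='T' (+6 fires, +4 burnt)
Step 5: cell (0,0)='T' (+5 fires, +6 burnt)
Step 6: cell (0,0)='T' (+1 fires, +5 burnt)
Step 7: cell (0,0)='T' (+2 fires, +1 burnt)
Step 8: cell (0,0)='F' (+1 fires, +2 burnt)
  -> target ignites at step 8
Step 9: cell (0,0)='.' (+0 fires, +1 burnt)
  fire out at step 9

8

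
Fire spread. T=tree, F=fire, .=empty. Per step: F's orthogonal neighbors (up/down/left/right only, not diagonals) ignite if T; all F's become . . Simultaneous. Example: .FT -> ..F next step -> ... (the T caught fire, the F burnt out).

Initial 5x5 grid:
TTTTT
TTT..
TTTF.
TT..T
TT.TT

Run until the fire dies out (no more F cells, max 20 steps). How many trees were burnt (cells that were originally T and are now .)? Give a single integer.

Answer: 15

Derivation:
Step 1: +1 fires, +1 burnt (F count now 1)
Step 2: +2 fires, +1 burnt (F count now 2)
Step 3: +4 fires, +2 burnt (F count now 4)
Step 4: +5 fires, +4 burnt (F count now 5)
Step 5: +3 fires, +5 burnt (F count now 3)
Step 6: +0 fires, +3 burnt (F count now 0)
Fire out after step 6
Initially T: 18, now '.': 22
Total burnt (originally-T cells now '.'): 15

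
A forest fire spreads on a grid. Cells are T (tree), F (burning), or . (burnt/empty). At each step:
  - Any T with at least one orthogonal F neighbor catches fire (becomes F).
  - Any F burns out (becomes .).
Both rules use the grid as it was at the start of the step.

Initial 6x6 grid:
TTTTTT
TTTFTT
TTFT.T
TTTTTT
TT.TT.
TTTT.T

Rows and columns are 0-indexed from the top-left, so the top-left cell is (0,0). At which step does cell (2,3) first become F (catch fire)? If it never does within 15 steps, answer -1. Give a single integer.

Step 1: cell (2,3)='F' (+6 fires, +2 burnt)
  -> target ignites at step 1
Step 2: cell (2,3)='.' (+7 fires, +6 burnt)
Step 3: cell (2,3)='.' (+8 fires, +7 burnt)
Step 4: cell (2,3)='.' (+6 fires, +8 burnt)
Step 5: cell (2,3)='.' (+2 fires, +6 burnt)
Step 6: cell (2,3)='.' (+0 fires, +2 burnt)
  fire out at step 6

1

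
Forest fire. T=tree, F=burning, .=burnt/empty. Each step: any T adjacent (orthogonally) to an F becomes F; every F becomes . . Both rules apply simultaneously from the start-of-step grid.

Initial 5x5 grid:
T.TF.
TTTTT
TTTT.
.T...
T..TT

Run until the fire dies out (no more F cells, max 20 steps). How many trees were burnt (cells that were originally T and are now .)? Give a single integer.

Answer: 12

Derivation:
Step 1: +2 fires, +1 burnt (F count now 2)
Step 2: +3 fires, +2 burnt (F count now 3)
Step 3: +2 fires, +3 burnt (F count now 2)
Step 4: +2 fires, +2 burnt (F count now 2)
Step 5: +3 fires, +2 burnt (F count now 3)
Step 6: +0 fires, +3 burnt (F count now 0)
Fire out after step 6
Initially T: 15, now '.': 22
Total burnt (originally-T cells now '.'): 12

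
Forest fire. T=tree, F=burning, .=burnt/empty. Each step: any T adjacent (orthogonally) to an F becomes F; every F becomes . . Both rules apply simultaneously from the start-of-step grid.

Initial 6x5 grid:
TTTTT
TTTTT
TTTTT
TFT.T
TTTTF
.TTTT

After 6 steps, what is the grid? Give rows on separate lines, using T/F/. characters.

Step 1: 7 trees catch fire, 2 burn out
  TTTTT
  TTTTT
  TFTTT
  F.F.F
  TFTF.
  .TTTF
Step 2: 8 trees catch fire, 7 burn out
  TTTTT
  TFTTT
  F.FTF
  .....
  F.F..
  .FTF.
Step 3: 6 trees catch fire, 8 burn out
  TFTTT
  F.FTF
  ...F.
  .....
  .....
  ..F..
Step 4: 4 trees catch fire, 6 burn out
  F.FTF
  ...F.
  .....
  .....
  .....
  .....
Step 5: 1 trees catch fire, 4 burn out
  ...F.
  .....
  .....
  .....
  .....
  .....
Step 6: 0 trees catch fire, 1 burn out
  .....
  .....
  .....
  .....
  .....
  .....

.....
.....
.....
.....
.....
.....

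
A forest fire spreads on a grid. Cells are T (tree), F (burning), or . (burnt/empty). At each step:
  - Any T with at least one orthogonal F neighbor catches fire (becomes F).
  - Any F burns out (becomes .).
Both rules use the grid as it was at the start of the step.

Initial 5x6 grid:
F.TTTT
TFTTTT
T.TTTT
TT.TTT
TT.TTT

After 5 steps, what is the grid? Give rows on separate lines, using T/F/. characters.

Step 1: 2 trees catch fire, 2 burn out
  ..TTTT
  F.FTTT
  T.TTTT
  TT.TTT
  TT.TTT
Step 2: 4 trees catch fire, 2 burn out
  ..FTTT
  ...FTT
  F.FTTT
  TT.TTT
  TT.TTT
Step 3: 4 trees catch fire, 4 burn out
  ...FTT
  ....FT
  ...FTT
  FT.TTT
  TT.TTT
Step 4: 6 trees catch fire, 4 burn out
  ....FT
  .....F
  ....FT
  .F.FTT
  FT.TTT
Step 5: 5 trees catch fire, 6 burn out
  .....F
  ......
  .....F
  ....FT
  .F.FTT

.....F
......
.....F
....FT
.F.FTT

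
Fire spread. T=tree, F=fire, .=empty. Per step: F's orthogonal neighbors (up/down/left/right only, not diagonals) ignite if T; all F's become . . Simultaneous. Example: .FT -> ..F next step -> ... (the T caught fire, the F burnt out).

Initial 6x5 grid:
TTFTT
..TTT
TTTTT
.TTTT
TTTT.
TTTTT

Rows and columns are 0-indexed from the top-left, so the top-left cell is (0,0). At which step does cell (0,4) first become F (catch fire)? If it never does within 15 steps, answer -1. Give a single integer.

Step 1: cell (0,4)='T' (+3 fires, +1 burnt)
Step 2: cell (0,4)='F' (+4 fires, +3 burnt)
  -> target ignites at step 2
Step 3: cell (0,4)='.' (+4 fires, +4 burnt)
Step 4: cell (0,4)='.' (+5 fires, +4 burnt)
Step 5: cell (0,4)='.' (+4 fires, +5 burnt)
Step 6: cell (0,4)='.' (+3 fires, +4 burnt)
Step 7: cell (0,4)='.' (+2 fires, +3 burnt)
Step 8: cell (0,4)='.' (+0 fires, +2 burnt)
  fire out at step 8

2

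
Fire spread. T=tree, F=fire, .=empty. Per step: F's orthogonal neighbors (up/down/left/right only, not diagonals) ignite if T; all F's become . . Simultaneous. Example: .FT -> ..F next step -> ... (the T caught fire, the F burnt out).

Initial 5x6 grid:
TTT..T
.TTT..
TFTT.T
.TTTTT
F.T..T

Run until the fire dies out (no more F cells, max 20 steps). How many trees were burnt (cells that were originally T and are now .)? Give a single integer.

Step 1: +4 fires, +2 burnt (F count now 4)
Step 2: +4 fires, +4 burnt (F count now 4)
Step 3: +5 fires, +4 burnt (F count now 5)
Step 4: +1 fires, +5 burnt (F count now 1)
Step 5: +1 fires, +1 burnt (F count now 1)
Step 6: +2 fires, +1 burnt (F count now 2)
Step 7: +0 fires, +2 burnt (F count now 0)
Fire out after step 7
Initially T: 18, now '.': 29
Total burnt (originally-T cells now '.'): 17

Answer: 17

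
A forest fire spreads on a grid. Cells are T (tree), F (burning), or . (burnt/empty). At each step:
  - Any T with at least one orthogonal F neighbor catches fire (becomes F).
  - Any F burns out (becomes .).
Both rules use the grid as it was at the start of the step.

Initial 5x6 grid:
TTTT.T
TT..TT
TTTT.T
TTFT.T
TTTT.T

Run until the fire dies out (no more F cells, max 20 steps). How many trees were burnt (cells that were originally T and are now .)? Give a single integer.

Answer: 17

Derivation:
Step 1: +4 fires, +1 burnt (F count now 4)
Step 2: +5 fires, +4 burnt (F count now 5)
Step 3: +3 fires, +5 burnt (F count now 3)
Step 4: +2 fires, +3 burnt (F count now 2)
Step 5: +2 fires, +2 burnt (F count now 2)
Step 6: +1 fires, +2 burnt (F count now 1)
Step 7: +0 fires, +1 burnt (F count now 0)
Fire out after step 7
Initially T: 23, now '.': 24
Total burnt (originally-T cells now '.'): 17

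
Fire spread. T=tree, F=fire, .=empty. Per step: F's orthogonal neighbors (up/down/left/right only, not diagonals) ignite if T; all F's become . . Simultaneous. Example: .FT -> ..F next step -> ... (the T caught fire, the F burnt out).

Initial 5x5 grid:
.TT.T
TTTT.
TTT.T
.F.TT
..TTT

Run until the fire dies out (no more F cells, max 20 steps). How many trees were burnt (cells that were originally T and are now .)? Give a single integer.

Answer: 9

Derivation:
Step 1: +1 fires, +1 burnt (F count now 1)
Step 2: +3 fires, +1 burnt (F count now 3)
Step 3: +3 fires, +3 burnt (F count now 3)
Step 4: +2 fires, +3 burnt (F count now 2)
Step 5: +0 fires, +2 burnt (F count now 0)
Fire out after step 5
Initially T: 16, now '.': 18
Total burnt (originally-T cells now '.'): 9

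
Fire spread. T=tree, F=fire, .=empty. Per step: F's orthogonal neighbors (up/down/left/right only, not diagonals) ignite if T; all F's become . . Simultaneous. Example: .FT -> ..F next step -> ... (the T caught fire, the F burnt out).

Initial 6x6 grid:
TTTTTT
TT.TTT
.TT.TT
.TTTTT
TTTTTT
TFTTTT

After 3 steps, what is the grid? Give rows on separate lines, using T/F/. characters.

Step 1: 3 trees catch fire, 1 burn out
  TTTTTT
  TT.TTT
  .TT.TT
  .TTTTT
  TFTTTT
  F.FTTT
Step 2: 4 trees catch fire, 3 burn out
  TTTTTT
  TT.TTT
  .TT.TT
  .FTTTT
  F.FTTT
  ...FTT
Step 3: 4 trees catch fire, 4 burn out
  TTTTTT
  TT.TTT
  .FT.TT
  ..FTTT
  ...FTT
  ....FT

TTTTTT
TT.TTT
.FT.TT
..FTTT
...FTT
....FT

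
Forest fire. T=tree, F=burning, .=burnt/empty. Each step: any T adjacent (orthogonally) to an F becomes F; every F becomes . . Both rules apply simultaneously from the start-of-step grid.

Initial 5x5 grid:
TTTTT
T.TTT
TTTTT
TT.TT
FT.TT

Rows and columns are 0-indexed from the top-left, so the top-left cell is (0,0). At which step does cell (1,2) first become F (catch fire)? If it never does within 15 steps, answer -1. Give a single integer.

Step 1: cell (1,2)='T' (+2 fires, +1 burnt)
Step 2: cell (1,2)='T' (+2 fires, +2 burnt)
Step 3: cell (1,2)='T' (+2 fires, +2 burnt)
Step 4: cell (1,2)='T' (+2 fires, +2 burnt)
Step 5: cell (1,2)='F' (+3 fires, +2 burnt)
  -> target ignites at step 5
Step 6: cell (1,2)='.' (+4 fires, +3 burnt)
Step 7: cell (1,2)='.' (+4 fires, +4 burnt)
Step 8: cell (1,2)='.' (+2 fires, +4 burnt)
Step 9: cell (1,2)='.' (+0 fires, +2 burnt)
  fire out at step 9

5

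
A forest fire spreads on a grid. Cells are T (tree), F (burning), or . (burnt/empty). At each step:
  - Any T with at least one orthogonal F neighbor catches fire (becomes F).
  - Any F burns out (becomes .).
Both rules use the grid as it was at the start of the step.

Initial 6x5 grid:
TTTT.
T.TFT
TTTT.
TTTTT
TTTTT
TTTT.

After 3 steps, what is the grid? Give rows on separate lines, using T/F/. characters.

Step 1: 4 trees catch fire, 1 burn out
  TTTF.
  T.F.F
  TTTF.
  TTTTT
  TTTTT
  TTTT.
Step 2: 3 trees catch fire, 4 burn out
  TTF..
  T....
  TTF..
  TTTFT
  TTTTT
  TTTT.
Step 3: 5 trees catch fire, 3 burn out
  TF...
  T....
  TF...
  TTF.F
  TTTFT
  TTTT.

TF...
T....
TF...
TTF.F
TTTFT
TTTT.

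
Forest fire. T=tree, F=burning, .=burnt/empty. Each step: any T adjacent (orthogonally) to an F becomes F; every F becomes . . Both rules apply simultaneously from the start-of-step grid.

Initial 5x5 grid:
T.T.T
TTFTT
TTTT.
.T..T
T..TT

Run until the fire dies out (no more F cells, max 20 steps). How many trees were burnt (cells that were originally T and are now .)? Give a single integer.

Answer: 12

Derivation:
Step 1: +4 fires, +1 burnt (F count now 4)
Step 2: +4 fires, +4 burnt (F count now 4)
Step 3: +4 fires, +4 burnt (F count now 4)
Step 4: +0 fires, +4 burnt (F count now 0)
Fire out after step 4
Initially T: 16, now '.': 21
Total burnt (originally-T cells now '.'): 12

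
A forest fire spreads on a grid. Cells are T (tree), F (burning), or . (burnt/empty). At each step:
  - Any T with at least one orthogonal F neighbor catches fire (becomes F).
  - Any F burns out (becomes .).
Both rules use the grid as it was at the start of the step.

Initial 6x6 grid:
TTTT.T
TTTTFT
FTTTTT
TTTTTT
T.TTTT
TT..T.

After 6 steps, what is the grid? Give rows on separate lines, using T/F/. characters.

Step 1: 6 trees catch fire, 2 burn out
  TTTT.T
  FTTF.F
  .FTTFT
  FTTTTT
  T.TTTT
  TT..T.
Step 2: 11 trees catch fire, 6 burn out
  FTTF.F
  .FF...
  ..FF.F
  .FTTFT
  F.TTTT
  TT..T.
Step 3: 7 trees catch fire, 11 burn out
  .FF...
  ......
  ......
  ..FF.F
  ..TTFT
  FT..T.
Step 4: 5 trees catch fire, 7 burn out
  ......
  ......
  ......
  ......
  ..FF.F
  .F..F.
Step 5: 0 trees catch fire, 5 burn out
  ......
  ......
  ......
  ......
  ......
  ......
Step 6: 0 trees catch fire, 0 burn out
  ......
  ......
  ......
  ......
  ......
  ......

......
......
......
......
......
......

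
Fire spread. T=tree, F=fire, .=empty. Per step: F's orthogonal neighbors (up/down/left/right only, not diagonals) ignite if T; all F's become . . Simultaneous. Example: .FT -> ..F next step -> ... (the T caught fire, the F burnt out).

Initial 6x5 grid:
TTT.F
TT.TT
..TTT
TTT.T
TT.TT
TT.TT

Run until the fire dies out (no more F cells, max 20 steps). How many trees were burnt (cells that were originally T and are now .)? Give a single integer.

Step 1: +1 fires, +1 burnt (F count now 1)
Step 2: +2 fires, +1 burnt (F count now 2)
Step 3: +2 fires, +2 burnt (F count now 2)
Step 4: +2 fires, +2 burnt (F count now 2)
Step 5: +3 fires, +2 burnt (F count now 3)
Step 6: +2 fires, +3 burnt (F count now 2)
Step 7: +2 fires, +2 burnt (F count now 2)
Step 8: +2 fires, +2 burnt (F count now 2)
Step 9: +1 fires, +2 burnt (F count now 1)
Step 10: +0 fires, +1 burnt (F count now 0)
Fire out after step 10
Initially T: 22, now '.': 25
Total burnt (originally-T cells now '.'): 17

Answer: 17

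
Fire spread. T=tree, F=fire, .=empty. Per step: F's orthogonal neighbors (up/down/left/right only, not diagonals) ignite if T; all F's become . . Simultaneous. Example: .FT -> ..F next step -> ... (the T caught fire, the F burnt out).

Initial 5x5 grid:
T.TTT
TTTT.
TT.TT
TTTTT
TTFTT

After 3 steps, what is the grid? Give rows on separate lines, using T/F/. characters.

Step 1: 3 trees catch fire, 1 burn out
  T.TTT
  TTTT.
  TT.TT
  TTFTT
  TF.FT
Step 2: 4 trees catch fire, 3 burn out
  T.TTT
  TTTT.
  TT.TT
  TF.FT
  F...F
Step 3: 4 trees catch fire, 4 burn out
  T.TTT
  TTTT.
  TF.FT
  F...F
  .....

T.TTT
TTTT.
TF.FT
F...F
.....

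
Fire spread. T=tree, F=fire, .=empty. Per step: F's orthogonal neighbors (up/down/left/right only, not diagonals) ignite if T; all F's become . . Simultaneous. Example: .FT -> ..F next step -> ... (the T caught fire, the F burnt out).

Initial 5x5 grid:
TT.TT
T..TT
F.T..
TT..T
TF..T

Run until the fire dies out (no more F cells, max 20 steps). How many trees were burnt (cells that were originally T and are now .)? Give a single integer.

Step 1: +4 fires, +2 burnt (F count now 4)
Step 2: +1 fires, +4 burnt (F count now 1)
Step 3: +1 fires, +1 burnt (F count now 1)
Step 4: +0 fires, +1 burnt (F count now 0)
Fire out after step 4
Initially T: 13, now '.': 18
Total burnt (originally-T cells now '.'): 6

Answer: 6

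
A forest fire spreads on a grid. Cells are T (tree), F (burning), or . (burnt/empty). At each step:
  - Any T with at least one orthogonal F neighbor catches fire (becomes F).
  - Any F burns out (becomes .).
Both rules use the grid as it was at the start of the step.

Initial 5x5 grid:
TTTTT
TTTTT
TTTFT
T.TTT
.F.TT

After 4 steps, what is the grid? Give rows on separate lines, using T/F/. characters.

Step 1: 4 trees catch fire, 2 burn out
  TTTTT
  TTTFT
  TTF.F
  T.TFT
  ...TT
Step 2: 7 trees catch fire, 4 burn out
  TTTFT
  TTF.F
  TF...
  T.F.F
  ...FT
Step 3: 5 trees catch fire, 7 burn out
  TTF.F
  TF...
  F....
  T....
  ....F
Step 4: 3 trees catch fire, 5 burn out
  TF...
  F....
  .....
  F....
  .....

TF...
F....
.....
F....
.....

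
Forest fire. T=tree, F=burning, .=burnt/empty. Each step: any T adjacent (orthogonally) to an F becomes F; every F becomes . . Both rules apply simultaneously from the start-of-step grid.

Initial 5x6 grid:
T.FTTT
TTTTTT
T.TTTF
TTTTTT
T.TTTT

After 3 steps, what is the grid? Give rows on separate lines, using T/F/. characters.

Step 1: 5 trees catch fire, 2 burn out
  T..FTT
  TTFTTF
  T.TTF.
  TTTTTF
  T.TTTT
Step 2: 9 trees catch fire, 5 burn out
  T...FF
  TF.FF.
  T.FF..
  TTTTF.
  T.TTTF
Step 3: 4 trees catch fire, 9 burn out
  T.....
  F.....
  T.....
  TTFF..
  T.TTF.

T.....
F.....
T.....
TTFF..
T.TTF.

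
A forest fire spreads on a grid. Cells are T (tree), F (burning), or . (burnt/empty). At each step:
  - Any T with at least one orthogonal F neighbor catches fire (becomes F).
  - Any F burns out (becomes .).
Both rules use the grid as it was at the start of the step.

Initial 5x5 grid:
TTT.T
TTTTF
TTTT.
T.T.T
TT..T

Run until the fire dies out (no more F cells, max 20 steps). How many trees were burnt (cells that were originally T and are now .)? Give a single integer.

Step 1: +2 fires, +1 burnt (F count now 2)
Step 2: +2 fires, +2 burnt (F count now 2)
Step 3: +3 fires, +2 burnt (F count now 3)
Step 4: +4 fires, +3 burnt (F count now 4)
Step 5: +2 fires, +4 burnt (F count now 2)
Step 6: +1 fires, +2 burnt (F count now 1)
Step 7: +1 fires, +1 burnt (F count now 1)
Step 8: +1 fires, +1 burnt (F count now 1)
Step 9: +0 fires, +1 burnt (F count now 0)
Fire out after step 9
Initially T: 18, now '.': 23
Total burnt (originally-T cells now '.'): 16

Answer: 16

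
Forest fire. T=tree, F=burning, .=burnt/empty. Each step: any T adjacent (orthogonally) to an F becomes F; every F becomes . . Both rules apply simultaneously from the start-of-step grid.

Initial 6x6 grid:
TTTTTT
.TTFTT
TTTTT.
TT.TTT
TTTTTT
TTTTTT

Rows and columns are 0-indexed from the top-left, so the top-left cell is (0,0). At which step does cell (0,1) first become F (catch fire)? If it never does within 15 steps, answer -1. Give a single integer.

Step 1: cell (0,1)='T' (+4 fires, +1 burnt)
Step 2: cell (0,1)='T' (+7 fires, +4 burnt)
Step 3: cell (0,1)='F' (+5 fires, +7 burnt)
  -> target ignites at step 3
Step 4: cell (0,1)='.' (+7 fires, +5 burnt)
Step 5: cell (0,1)='.' (+5 fires, +7 burnt)
Step 6: cell (0,1)='.' (+3 fires, +5 burnt)
Step 7: cell (0,1)='.' (+1 fires, +3 burnt)
Step 8: cell (0,1)='.' (+0 fires, +1 burnt)
  fire out at step 8

3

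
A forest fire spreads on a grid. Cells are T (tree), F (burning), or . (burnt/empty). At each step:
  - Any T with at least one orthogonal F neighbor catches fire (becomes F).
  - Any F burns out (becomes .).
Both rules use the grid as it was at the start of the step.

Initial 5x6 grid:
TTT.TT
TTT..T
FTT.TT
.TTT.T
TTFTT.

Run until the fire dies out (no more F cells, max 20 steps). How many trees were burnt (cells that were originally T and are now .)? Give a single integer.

Step 1: +5 fires, +2 burnt (F count now 5)
Step 2: +7 fires, +5 burnt (F count now 7)
Step 3: +2 fires, +7 burnt (F count now 2)
Step 4: +1 fires, +2 burnt (F count now 1)
Step 5: +0 fires, +1 burnt (F count now 0)
Fire out after step 5
Initially T: 21, now '.': 24
Total burnt (originally-T cells now '.'): 15

Answer: 15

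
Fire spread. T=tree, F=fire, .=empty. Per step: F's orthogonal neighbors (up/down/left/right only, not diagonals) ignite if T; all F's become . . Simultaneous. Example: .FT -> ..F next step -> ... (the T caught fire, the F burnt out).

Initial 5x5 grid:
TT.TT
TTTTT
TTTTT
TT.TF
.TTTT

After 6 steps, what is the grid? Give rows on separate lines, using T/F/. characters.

Step 1: 3 trees catch fire, 1 burn out
  TT.TT
  TTTTT
  TTTTF
  TT.F.
  .TTTF
Step 2: 3 trees catch fire, 3 burn out
  TT.TT
  TTTTF
  TTTF.
  TT...
  .TTF.
Step 3: 4 trees catch fire, 3 burn out
  TT.TF
  TTTF.
  TTF..
  TT...
  .TF..
Step 4: 4 trees catch fire, 4 burn out
  TT.F.
  TTF..
  TF...
  TT...
  .F...
Step 5: 3 trees catch fire, 4 burn out
  TT...
  TF...
  F....
  TF...
  .....
Step 6: 3 trees catch fire, 3 burn out
  TF...
  F....
  .....
  F....
  .....

TF...
F....
.....
F....
.....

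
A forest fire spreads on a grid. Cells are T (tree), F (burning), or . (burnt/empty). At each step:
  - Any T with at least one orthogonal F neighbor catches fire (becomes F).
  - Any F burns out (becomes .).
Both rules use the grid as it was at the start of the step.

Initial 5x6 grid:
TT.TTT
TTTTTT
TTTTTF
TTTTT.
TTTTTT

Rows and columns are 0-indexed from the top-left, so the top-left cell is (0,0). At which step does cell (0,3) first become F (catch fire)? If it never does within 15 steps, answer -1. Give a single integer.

Step 1: cell (0,3)='T' (+2 fires, +1 burnt)
Step 2: cell (0,3)='T' (+4 fires, +2 burnt)
Step 3: cell (0,3)='T' (+5 fires, +4 burnt)
Step 4: cell (0,3)='F' (+6 fires, +5 burnt)
  -> target ignites at step 4
Step 5: cell (0,3)='.' (+4 fires, +6 burnt)
Step 6: cell (0,3)='.' (+4 fires, +4 burnt)
Step 7: cell (0,3)='.' (+2 fires, +4 burnt)
Step 8: cell (0,3)='.' (+0 fires, +2 burnt)
  fire out at step 8

4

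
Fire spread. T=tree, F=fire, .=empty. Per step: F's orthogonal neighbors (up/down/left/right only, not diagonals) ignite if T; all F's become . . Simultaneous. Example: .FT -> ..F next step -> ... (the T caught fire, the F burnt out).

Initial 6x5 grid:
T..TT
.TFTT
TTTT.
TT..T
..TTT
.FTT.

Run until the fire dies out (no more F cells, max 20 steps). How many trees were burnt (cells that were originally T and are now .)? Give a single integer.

Answer: 17

Derivation:
Step 1: +4 fires, +2 burnt (F count now 4)
Step 2: +6 fires, +4 burnt (F count now 6)
Step 3: +4 fires, +6 burnt (F count now 4)
Step 4: +2 fires, +4 burnt (F count now 2)
Step 5: +1 fires, +2 burnt (F count now 1)
Step 6: +0 fires, +1 burnt (F count now 0)
Fire out after step 6
Initially T: 18, now '.': 29
Total burnt (originally-T cells now '.'): 17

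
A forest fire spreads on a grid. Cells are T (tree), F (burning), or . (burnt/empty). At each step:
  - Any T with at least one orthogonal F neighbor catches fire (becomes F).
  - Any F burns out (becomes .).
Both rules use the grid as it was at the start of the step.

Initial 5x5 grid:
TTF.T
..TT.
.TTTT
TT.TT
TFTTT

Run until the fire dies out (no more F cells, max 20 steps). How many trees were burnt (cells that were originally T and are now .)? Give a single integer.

Step 1: +5 fires, +2 burnt (F count now 5)
Step 2: +6 fires, +5 burnt (F count now 6)
Step 3: +3 fires, +6 burnt (F count now 3)
Step 4: +2 fires, +3 burnt (F count now 2)
Step 5: +0 fires, +2 burnt (F count now 0)
Fire out after step 5
Initially T: 17, now '.': 24
Total burnt (originally-T cells now '.'): 16

Answer: 16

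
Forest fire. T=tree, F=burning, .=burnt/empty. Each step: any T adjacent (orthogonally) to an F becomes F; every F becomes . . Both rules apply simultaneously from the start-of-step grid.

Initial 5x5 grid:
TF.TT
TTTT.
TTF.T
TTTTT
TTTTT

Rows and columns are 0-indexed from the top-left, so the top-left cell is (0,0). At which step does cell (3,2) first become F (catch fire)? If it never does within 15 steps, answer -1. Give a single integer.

Step 1: cell (3,2)='F' (+5 fires, +2 burnt)
  -> target ignites at step 1
Step 2: cell (3,2)='.' (+6 fires, +5 burnt)
Step 3: cell (3,2)='.' (+5 fires, +6 burnt)
Step 4: cell (3,2)='.' (+4 fires, +5 burnt)
Step 5: cell (3,2)='.' (+0 fires, +4 burnt)
  fire out at step 5

1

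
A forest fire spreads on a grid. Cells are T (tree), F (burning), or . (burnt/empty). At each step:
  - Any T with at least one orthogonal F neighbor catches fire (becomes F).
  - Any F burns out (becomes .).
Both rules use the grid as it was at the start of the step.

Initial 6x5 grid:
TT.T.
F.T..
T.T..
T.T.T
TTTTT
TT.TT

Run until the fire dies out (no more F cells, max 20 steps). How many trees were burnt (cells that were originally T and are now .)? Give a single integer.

Step 1: +2 fires, +1 burnt (F count now 2)
Step 2: +2 fires, +2 burnt (F count now 2)
Step 3: +1 fires, +2 burnt (F count now 1)
Step 4: +2 fires, +1 burnt (F count now 2)
Step 5: +2 fires, +2 burnt (F count now 2)
Step 6: +2 fires, +2 burnt (F count now 2)
Step 7: +3 fires, +2 burnt (F count now 3)
Step 8: +3 fires, +3 burnt (F count now 3)
Step 9: +0 fires, +3 burnt (F count now 0)
Fire out after step 9
Initially T: 18, now '.': 29
Total burnt (originally-T cells now '.'): 17

Answer: 17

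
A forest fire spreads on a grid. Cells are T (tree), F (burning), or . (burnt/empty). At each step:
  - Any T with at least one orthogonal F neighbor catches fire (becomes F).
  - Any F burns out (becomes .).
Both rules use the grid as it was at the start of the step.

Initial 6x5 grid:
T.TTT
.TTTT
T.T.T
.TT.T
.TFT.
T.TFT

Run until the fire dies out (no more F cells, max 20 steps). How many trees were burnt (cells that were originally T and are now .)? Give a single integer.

Answer: 16

Derivation:
Step 1: +5 fires, +2 burnt (F count now 5)
Step 2: +2 fires, +5 burnt (F count now 2)
Step 3: +1 fires, +2 burnt (F count now 1)
Step 4: +3 fires, +1 burnt (F count now 3)
Step 5: +2 fires, +3 burnt (F count now 2)
Step 6: +2 fires, +2 burnt (F count now 2)
Step 7: +1 fires, +2 burnt (F count now 1)
Step 8: +0 fires, +1 burnt (F count now 0)
Fire out after step 8
Initially T: 19, now '.': 27
Total burnt (originally-T cells now '.'): 16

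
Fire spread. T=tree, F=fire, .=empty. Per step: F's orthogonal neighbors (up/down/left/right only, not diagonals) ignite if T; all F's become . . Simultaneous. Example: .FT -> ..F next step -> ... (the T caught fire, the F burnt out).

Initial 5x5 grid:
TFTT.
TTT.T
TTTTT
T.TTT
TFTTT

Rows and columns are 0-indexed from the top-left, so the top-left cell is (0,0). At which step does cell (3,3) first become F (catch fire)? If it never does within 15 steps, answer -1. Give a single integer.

Step 1: cell (3,3)='T' (+5 fires, +2 burnt)
Step 2: cell (3,3)='T' (+7 fires, +5 burnt)
Step 3: cell (3,3)='F' (+4 fires, +7 burnt)
  -> target ignites at step 3
Step 4: cell (3,3)='.' (+2 fires, +4 burnt)
Step 5: cell (3,3)='.' (+1 fires, +2 burnt)
Step 6: cell (3,3)='.' (+1 fires, +1 burnt)
Step 7: cell (3,3)='.' (+0 fires, +1 burnt)
  fire out at step 7

3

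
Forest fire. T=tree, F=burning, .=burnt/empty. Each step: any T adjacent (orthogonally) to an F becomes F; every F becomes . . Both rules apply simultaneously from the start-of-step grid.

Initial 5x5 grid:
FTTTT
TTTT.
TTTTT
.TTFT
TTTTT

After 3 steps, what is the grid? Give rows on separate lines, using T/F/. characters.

Step 1: 6 trees catch fire, 2 burn out
  .FTTT
  FTTT.
  TTTFT
  .TF.F
  TTTFT
Step 2: 9 trees catch fire, 6 burn out
  ..FTT
  .FTF.
  FTF.F
  .F...
  TTF.F
Step 3: 4 trees catch fire, 9 burn out
  ...FT
  ..F..
  .F...
  .....
  TF...

...FT
..F..
.F...
.....
TF...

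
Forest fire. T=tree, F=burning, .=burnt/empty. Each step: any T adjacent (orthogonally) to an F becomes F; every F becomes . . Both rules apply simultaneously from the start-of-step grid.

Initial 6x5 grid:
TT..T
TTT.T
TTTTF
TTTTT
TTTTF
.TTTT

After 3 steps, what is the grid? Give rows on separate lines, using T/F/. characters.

Step 1: 5 trees catch fire, 2 burn out
  TT..T
  TTT.F
  TTTF.
  TTTTF
  TTTF.
  .TTTF
Step 2: 5 trees catch fire, 5 burn out
  TT..F
  TTT..
  TTF..
  TTTF.
  TTF..
  .TTF.
Step 3: 5 trees catch fire, 5 burn out
  TT...
  TTF..
  TF...
  TTF..
  TF...
  .TF..

TT...
TTF..
TF...
TTF..
TF...
.TF..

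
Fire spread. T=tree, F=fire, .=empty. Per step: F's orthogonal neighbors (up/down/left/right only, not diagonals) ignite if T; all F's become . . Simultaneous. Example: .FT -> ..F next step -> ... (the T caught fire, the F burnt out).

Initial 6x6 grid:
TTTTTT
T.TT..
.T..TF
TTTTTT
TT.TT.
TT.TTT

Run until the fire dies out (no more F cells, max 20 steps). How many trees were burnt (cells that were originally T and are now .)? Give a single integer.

Step 1: +2 fires, +1 burnt (F count now 2)
Step 2: +1 fires, +2 burnt (F count now 1)
Step 3: +2 fires, +1 burnt (F count now 2)
Step 4: +3 fires, +2 burnt (F count now 3)
Step 5: +3 fires, +3 burnt (F count now 3)
Step 6: +3 fires, +3 burnt (F count now 3)
Step 7: +2 fires, +3 burnt (F count now 2)
Step 8: +1 fires, +2 burnt (F count now 1)
Step 9: +0 fires, +1 burnt (F count now 0)
Fire out after step 9
Initially T: 26, now '.': 27
Total burnt (originally-T cells now '.'): 17

Answer: 17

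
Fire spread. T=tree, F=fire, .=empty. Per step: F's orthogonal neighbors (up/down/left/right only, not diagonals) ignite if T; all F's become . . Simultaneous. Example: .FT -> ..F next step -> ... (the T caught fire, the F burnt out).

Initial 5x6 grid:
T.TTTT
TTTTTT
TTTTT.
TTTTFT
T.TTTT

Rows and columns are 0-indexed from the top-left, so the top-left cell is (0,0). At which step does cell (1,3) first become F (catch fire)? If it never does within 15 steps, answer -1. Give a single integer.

Step 1: cell (1,3)='T' (+4 fires, +1 burnt)
Step 2: cell (1,3)='T' (+5 fires, +4 burnt)
Step 3: cell (1,3)='F' (+6 fires, +5 burnt)
  -> target ignites at step 3
Step 4: cell (1,3)='.' (+5 fires, +6 burnt)
Step 5: cell (1,3)='.' (+4 fires, +5 burnt)
Step 6: cell (1,3)='.' (+1 fires, +4 burnt)
Step 7: cell (1,3)='.' (+1 fires, +1 burnt)
Step 8: cell (1,3)='.' (+0 fires, +1 burnt)
  fire out at step 8

3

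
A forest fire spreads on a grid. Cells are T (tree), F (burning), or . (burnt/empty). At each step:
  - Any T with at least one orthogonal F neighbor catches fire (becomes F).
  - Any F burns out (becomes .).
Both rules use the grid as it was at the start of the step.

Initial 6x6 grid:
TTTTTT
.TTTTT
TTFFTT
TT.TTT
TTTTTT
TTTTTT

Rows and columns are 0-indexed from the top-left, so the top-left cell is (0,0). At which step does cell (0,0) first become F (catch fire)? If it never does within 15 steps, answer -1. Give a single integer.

Step 1: cell (0,0)='T' (+5 fires, +2 burnt)
Step 2: cell (0,0)='T' (+9 fires, +5 burnt)
Step 3: cell (0,0)='T' (+9 fires, +9 burnt)
Step 4: cell (0,0)='F' (+7 fires, +9 burnt)
  -> target ignites at step 4
Step 5: cell (0,0)='.' (+2 fires, +7 burnt)
Step 6: cell (0,0)='.' (+0 fires, +2 burnt)
  fire out at step 6

4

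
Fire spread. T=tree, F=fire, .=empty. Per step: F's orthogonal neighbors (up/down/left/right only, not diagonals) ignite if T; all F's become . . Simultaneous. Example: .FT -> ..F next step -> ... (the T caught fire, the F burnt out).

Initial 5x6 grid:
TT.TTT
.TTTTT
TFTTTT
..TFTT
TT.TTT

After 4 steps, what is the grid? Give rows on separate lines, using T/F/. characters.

Step 1: 7 trees catch fire, 2 burn out
  TT.TTT
  .FTTTT
  F.FFTT
  ..F.FT
  TT.FTT
Step 2: 6 trees catch fire, 7 burn out
  TF.TTT
  ..FFTT
  ....FT
  .....F
  TT..FT
Step 3: 5 trees catch fire, 6 burn out
  F..FTT
  ....FT
  .....F
  ......
  TT...F
Step 4: 2 trees catch fire, 5 burn out
  ....FT
  .....F
  ......
  ......
  TT....

....FT
.....F
......
......
TT....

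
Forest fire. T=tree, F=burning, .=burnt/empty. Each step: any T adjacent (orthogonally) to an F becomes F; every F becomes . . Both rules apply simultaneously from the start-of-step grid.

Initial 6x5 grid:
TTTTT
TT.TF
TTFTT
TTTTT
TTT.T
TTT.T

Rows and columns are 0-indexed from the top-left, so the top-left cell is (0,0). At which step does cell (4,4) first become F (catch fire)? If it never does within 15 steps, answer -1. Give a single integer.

Step 1: cell (4,4)='T' (+6 fires, +2 burnt)
Step 2: cell (4,4)='T' (+7 fires, +6 burnt)
Step 3: cell (4,4)='F' (+7 fires, +7 burnt)
  -> target ignites at step 3
Step 4: cell (4,4)='.' (+4 fires, +7 burnt)
Step 5: cell (4,4)='.' (+1 fires, +4 burnt)
Step 6: cell (4,4)='.' (+0 fires, +1 burnt)
  fire out at step 6

3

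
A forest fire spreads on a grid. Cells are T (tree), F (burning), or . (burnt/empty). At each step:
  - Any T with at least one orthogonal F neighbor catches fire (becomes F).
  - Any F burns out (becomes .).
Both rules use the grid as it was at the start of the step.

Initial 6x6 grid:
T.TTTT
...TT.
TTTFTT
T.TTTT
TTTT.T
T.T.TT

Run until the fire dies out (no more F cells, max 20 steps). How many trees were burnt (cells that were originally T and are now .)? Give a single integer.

Answer: 25

Derivation:
Step 1: +4 fires, +1 burnt (F count now 4)
Step 2: +7 fires, +4 burnt (F count now 7)
Step 3: +5 fires, +7 burnt (F count now 5)
Step 4: +5 fires, +5 burnt (F count now 5)
Step 5: +2 fires, +5 burnt (F count now 2)
Step 6: +2 fires, +2 burnt (F count now 2)
Step 7: +0 fires, +2 burnt (F count now 0)
Fire out after step 7
Initially T: 26, now '.': 35
Total burnt (originally-T cells now '.'): 25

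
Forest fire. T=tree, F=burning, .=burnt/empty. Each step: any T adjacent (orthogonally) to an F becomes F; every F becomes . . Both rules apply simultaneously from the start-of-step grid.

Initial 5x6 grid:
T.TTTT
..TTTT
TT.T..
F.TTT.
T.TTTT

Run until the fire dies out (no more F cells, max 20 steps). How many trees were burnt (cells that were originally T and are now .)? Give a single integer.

Answer: 3

Derivation:
Step 1: +2 fires, +1 burnt (F count now 2)
Step 2: +1 fires, +2 burnt (F count now 1)
Step 3: +0 fires, +1 burnt (F count now 0)
Fire out after step 3
Initially T: 20, now '.': 13
Total burnt (originally-T cells now '.'): 3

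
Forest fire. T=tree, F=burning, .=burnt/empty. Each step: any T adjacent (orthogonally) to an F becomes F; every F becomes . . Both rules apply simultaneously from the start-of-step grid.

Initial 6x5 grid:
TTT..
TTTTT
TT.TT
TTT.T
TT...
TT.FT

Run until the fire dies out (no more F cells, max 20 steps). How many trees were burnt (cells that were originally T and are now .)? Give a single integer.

Step 1: +1 fires, +1 burnt (F count now 1)
Step 2: +0 fires, +1 burnt (F count now 0)
Fire out after step 2
Initially T: 21, now '.': 10
Total burnt (originally-T cells now '.'): 1

Answer: 1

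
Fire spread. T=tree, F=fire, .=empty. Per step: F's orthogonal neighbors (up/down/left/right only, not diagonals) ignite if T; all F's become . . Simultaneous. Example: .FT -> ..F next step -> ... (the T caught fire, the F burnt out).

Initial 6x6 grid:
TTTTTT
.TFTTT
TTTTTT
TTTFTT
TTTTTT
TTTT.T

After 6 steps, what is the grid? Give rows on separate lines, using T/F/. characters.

Step 1: 8 trees catch fire, 2 burn out
  TTFTTT
  .F.FTT
  TTFFTT
  TTF.FT
  TTTFTT
  TTTT.T
Step 2: 10 trees catch fire, 8 burn out
  TF.FTT
  ....FT
  TF..FT
  TF...F
  TTF.FT
  TTTF.T
Step 3: 9 trees catch fire, 10 burn out
  F...FT
  .....F
  F....F
  F.....
  TF...F
  TTF..T
Step 4: 4 trees catch fire, 9 burn out
  .....F
  ......
  ......
  ......
  F.....
  TF...F
Step 5: 1 trees catch fire, 4 burn out
  ......
  ......
  ......
  ......
  ......
  F.....
Step 6: 0 trees catch fire, 1 burn out
  ......
  ......
  ......
  ......
  ......
  ......

......
......
......
......
......
......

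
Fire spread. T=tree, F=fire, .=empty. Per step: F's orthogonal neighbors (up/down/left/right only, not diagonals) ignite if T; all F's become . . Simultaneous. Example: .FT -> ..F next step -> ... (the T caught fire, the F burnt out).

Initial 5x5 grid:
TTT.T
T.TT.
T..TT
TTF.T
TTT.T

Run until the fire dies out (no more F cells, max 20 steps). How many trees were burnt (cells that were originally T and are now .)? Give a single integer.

Step 1: +2 fires, +1 burnt (F count now 2)
Step 2: +2 fires, +2 burnt (F count now 2)
Step 3: +2 fires, +2 burnt (F count now 2)
Step 4: +1 fires, +2 burnt (F count now 1)
Step 5: +1 fires, +1 burnt (F count now 1)
Step 6: +1 fires, +1 burnt (F count now 1)
Step 7: +1 fires, +1 burnt (F count now 1)
Step 8: +1 fires, +1 burnt (F count now 1)
Step 9: +1 fires, +1 burnt (F count now 1)
Step 10: +1 fires, +1 burnt (F count now 1)
Step 11: +1 fires, +1 burnt (F count now 1)
Step 12: +1 fires, +1 burnt (F count now 1)
Step 13: +1 fires, +1 burnt (F count now 1)
Step 14: +0 fires, +1 burnt (F count now 0)
Fire out after step 14
Initially T: 17, now '.': 24
Total burnt (originally-T cells now '.'): 16

Answer: 16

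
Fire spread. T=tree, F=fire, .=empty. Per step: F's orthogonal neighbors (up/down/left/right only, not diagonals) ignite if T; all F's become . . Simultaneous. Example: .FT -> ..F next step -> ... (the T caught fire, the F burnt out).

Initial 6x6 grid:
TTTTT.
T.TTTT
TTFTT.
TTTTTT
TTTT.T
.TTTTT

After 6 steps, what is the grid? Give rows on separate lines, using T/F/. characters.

Step 1: 4 trees catch fire, 1 burn out
  TTTTT.
  T.FTTT
  TF.FT.
  TTFTTT
  TTTT.T
  .TTTTT
Step 2: 7 trees catch fire, 4 burn out
  TTFTT.
  T..FTT
  F...F.
  TF.FTT
  TTFT.T
  .TTTTT
Step 3: 9 trees catch fire, 7 burn out
  TF.FT.
  F...FT
  ......
  F...FT
  TF.F.T
  .TFTTT
Step 4: 7 trees catch fire, 9 burn out
  F...F.
  .....F
  ......
  .....F
  F....T
  .F.FTT
Step 5: 2 trees catch fire, 7 burn out
  ......
  ......
  ......
  ......
  .....F
  ....FT
Step 6: 1 trees catch fire, 2 burn out
  ......
  ......
  ......
  ......
  ......
  .....F

......
......
......
......
......
.....F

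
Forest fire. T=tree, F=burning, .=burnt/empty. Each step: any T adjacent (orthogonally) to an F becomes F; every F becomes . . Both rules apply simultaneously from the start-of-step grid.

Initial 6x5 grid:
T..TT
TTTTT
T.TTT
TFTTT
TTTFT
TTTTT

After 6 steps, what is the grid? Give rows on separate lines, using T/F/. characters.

Step 1: 7 trees catch fire, 2 burn out
  T..TT
  TTTTT
  T.TTT
  F.FFT
  TFF.F
  TTTFT
Step 2: 8 trees catch fire, 7 burn out
  T..TT
  TTTTT
  F.FFT
  ....F
  F....
  TFF.F
Step 3: 5 trees catch fire, 8 burn out
  T..TT
  FTFFT
  ....F
  .....
  .....
  F....
Step 4: 4 trees catch fire, 5 burn out
  F..FT
  .F..F
  .....
  .....
  .....
  .....
Step 5: 1 trees catch fire, 4 burn out
  ....F
  .....
  .....
  .....
  .....
  .....
Step 6: 0 trees catch fire, 1 burn out
  .....
  .....
  .....
  .....
  .....
  .....

.....
.....
.....
.....
.....
.....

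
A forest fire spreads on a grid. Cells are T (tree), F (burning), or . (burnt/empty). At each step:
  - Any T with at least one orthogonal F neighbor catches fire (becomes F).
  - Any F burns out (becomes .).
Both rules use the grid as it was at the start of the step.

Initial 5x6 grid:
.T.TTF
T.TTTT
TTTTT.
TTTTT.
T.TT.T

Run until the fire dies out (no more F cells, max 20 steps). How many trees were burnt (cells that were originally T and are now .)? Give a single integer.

Step 1: +2 fires, +1 burnt (F count now 2)
Step 2: +2 fires, +2 burnt (F count now 2)
Step 3: +2 fires, +2 burnt (F count now 2)
Step 4: +3 fires, +2 burnt (F count now 3)
Step 5: +2 fires, +3 burnt (F count now 2)
Step 6: +3 fires, +2 burnt (F count now 3)
Step 7: +3 fires, +3 burnt (F count now 3)
Step 8: +2 fires, +3 burnt (F count now 2)
Step 9: +1 fires, +2 burnt (F count now 1)
Step 10: +0 fires, +1 burnt (F count now 0)
Fire out after step 10
Initially T: 22, now '.': 28
Total burnt (originally-T cells now '.'): 20

Answer: 20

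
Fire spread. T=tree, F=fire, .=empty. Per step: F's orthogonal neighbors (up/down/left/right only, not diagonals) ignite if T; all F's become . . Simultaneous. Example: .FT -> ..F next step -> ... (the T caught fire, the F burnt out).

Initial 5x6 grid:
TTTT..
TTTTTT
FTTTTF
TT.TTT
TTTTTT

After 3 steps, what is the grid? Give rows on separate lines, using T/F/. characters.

Step 1: 6 trees catch fire, 2 burn out
  TTTT..
  FTTTTF
  .FTTF.
  FT.TTF
  TTTTTT
Step 2: 9 trees catch fire, 6 burn out
  FTTT..
  .FTTF.
  ..FF..
  .F.TF.
  FTTTTF
Step 3: 6 trees catch fire, 9 burn out
  .FTT..
  ..FF..
  ......
  ...F..
  .FTTF.

.FTT..
..FF..
......
...F..
.FTTF.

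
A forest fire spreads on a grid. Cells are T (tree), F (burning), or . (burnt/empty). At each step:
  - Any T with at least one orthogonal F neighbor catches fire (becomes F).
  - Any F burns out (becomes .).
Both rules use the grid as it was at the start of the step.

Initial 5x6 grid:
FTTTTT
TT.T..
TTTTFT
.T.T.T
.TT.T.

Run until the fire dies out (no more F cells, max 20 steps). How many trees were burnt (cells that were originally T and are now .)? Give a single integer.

Answer: 18

Derivation:
Step 1: +4 fires, +2 burnt (F count now 4)
Step 2: +7 fires, +4 burnt (F count now 7)
Step 3: +2 fires, +7 burnt (F count now 2)
Step 4: +2 fires, +2 burnt (F count now 2)
Step 5: +2 fires, +2 burnt (F count now 2)
Step 6: +1 fires, +2 burnt (F count now 1)
Step 7: +0 fires, +1 burnt (F count now 0)
Fire out after step 7
Initially T: 19, now '.': 29
Total burnt (originally-T cells now '.'): 18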